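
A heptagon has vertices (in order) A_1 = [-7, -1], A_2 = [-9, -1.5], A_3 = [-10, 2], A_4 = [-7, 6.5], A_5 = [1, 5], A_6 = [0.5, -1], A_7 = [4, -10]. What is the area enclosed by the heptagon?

101.25

Apply the shoelace (surveyor's) formula: 2A = Σ (x_i·y_{i+1} − x_{i+1}·y_i), indices taken mod 7.
Σ = (1.5) + (-33) + (-51) + (-41.5) + (-3.5) + (-1) + (-74) = -202.5
Area = |Σ|/2 = 101.25.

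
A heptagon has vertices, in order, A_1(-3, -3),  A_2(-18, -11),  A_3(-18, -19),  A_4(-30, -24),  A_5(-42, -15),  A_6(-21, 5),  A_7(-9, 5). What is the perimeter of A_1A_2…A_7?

|A_1A_2| = √((-15)² + (-8)²) = √289 = 17
|A_2A_3| = √((0)² + (-8)²) = √64 = 8
|A_3A_4| = √((-12)² + (-5)²) = √169 = 13
|A_4A_5| = √((-12)² + (9)²) = √225 = 15
|A_5A_6| = √((21)² + (20)²) = √841 = 29
|A_6A_7| = √((12)² + (0)²) = √144 = 12
|A_7A_1| = √((6)² + (-8)²) = √100 = 10
Perimeter = 17 + 8 + 13 + 15 + 29 + 12 + 10 = 104.

104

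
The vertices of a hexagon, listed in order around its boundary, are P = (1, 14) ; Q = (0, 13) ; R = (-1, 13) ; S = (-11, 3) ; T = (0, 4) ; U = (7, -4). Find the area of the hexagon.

98

Apply Gauss's area formula: 2A = Σ (x_i·y_{i+1} − x_{i+1}·y_i), indices taken mod 6.
Σ = (13) + (13) + (140) + (-44) + (-28) + (102) = 196
Area = |Σ|/2 = 98.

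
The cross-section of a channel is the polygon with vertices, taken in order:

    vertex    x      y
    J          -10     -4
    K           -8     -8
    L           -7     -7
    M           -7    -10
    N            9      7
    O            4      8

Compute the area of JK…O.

109

Apply the shoelace formula: 2A = Σ (x_i·y_{i+1} − x_{i+1}·y_i), indices taken mod 6.
Cross-terms: 48, 0, 21, 41, 44, 64  ⇒  Σ = 218
Area = |Σ|/2 = 109.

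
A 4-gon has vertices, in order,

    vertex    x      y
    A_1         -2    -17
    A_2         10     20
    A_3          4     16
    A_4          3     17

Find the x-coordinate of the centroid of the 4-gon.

761/213

Apply Gauss's area formula. First the cross-terms c_i = x_i·y_{i+1} − x_{i+1}·y_i:
  130, 80, 20, -17  ⇒  2A = 213, A = 106.5.
Then Σ (x_i + x_{i+1})·c_i = 2283, so x̄ = 2283 / (6·106.5) = 761/213.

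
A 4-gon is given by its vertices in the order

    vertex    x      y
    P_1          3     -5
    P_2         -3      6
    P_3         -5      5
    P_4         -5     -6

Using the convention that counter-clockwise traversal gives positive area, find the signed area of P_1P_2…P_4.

Apply the surveyor's formula: 2A = Σ (x_i·y_{i+1} − x_{i+1}·y_i), indices taken mod 4.
Cross-terms: 3, 15, 55, 43  ⇒  Σ = 116
Signed area = Σ/2 = 58 (positive ⇒ counter-clockwise traversal).

58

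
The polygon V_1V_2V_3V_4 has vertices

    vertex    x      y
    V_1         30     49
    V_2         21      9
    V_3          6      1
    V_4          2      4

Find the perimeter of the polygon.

|V_1V_2| = √((-9)² + (-40)²) = √1681 = 41
|V_2V_3| = √((-15)² + (-8)²) = √289 = 17
|V_3V_4| = √((-4)² + (3)²) = √25 = 5
|V_4V_1| = √((28)² + (45)²) = √2809 = 53
Perimeter = 41 + 17 + 5 + 53 = 116.

116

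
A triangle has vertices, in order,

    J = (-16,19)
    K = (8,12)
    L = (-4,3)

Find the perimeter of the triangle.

60

|JK| = √((24)² + (-7)²) = √625 = 25
|KL| = √((-12)² + (-9)²) = √225 = 15
|LJ| = √((-12)² + (16)²) = √400 = 20
Perimeter = 25 + 15 + 20 = 60.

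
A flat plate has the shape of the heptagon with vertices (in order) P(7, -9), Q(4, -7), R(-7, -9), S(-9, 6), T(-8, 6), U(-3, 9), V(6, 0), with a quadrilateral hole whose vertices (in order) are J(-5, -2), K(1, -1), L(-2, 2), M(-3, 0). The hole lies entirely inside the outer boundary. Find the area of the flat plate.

185

Outer boundary:
Apply the shoelace (surveyor's) formula: 2A = Σ (x_i·y_{i+1} − x_{i+1}·y_i), indices taken mod 7.
Σ = (-13) + (-85) + (-123) + (-6) + (-54) + (-54) + (-54) = -389
Area = |Σ|/2 = 194.5.
Hole:
Apply the shoelace (surveyor's) formula: 2A = Σ (x_i·y_{i+1} − x_{i+1}·y_i), indices taken mod 4.
Σ = (7) + (0) + (6) + (6) = 19
Area = |Σ|/2 = 9.5.
Net area = 194.5 − 9.5 = 185.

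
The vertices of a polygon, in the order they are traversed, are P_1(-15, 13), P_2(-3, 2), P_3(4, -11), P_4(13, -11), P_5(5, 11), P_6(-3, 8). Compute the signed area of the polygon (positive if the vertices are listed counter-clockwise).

Apply the surveyor's formula: 2A = Σ (x_i·y_{i+1} − x_{i+1}·y_i), indices taken mod 6.
Σ = (9) + (25) + (99) + (198) + (73) + (81) = 485
Signed area = Σ/2 = 242.5 (positive ⇒ counter-clockwise traversal).

242.5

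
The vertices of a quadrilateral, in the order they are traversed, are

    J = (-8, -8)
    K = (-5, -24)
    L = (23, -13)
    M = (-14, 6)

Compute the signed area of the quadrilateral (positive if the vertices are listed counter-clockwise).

442.5

Apply the shoelace formula: 2A = Σ (x_i·y_{i+1} − x_{i+1}·y_i), indices taken mod 4.
Σ = (152) + (617) + (-44) + (160) = 885
Signed area = Σ/2 = 442.5 (positive ⇒ counter-clockwise traversal).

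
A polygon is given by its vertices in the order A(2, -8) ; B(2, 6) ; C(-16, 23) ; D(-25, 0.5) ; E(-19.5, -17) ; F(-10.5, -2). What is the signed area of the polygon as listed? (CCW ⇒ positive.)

560.125

Σ = (28) + (142) + (567) + (434.75) + (-139.5) + (88) = 1120.25
Signed area = Σ/2 = 560.125 (positive ⇒ counter-clockwise traversal).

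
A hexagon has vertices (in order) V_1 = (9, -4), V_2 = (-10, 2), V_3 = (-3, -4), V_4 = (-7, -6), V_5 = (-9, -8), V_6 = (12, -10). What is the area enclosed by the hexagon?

Apply the surveyor's formula: 2A = Σ (x_i·y_{i+1} − x_{i+1}·y_i), indices taken mod 6.
Σ = (-22) + (46) + (-10) + (2) + (186) + (42) = 244
Area = |Σ|/2 = 122.

122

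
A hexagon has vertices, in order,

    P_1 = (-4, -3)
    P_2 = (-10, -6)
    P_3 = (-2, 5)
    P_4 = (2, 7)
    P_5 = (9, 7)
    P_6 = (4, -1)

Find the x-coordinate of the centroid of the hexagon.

32/97

Apply the shoelace (surveyor's) formula. First the cross-terms c_i = x_i·y_{i+1} − x_{i+1}·y_i:
  -6, -62, -24, -49, -37, -16  ⇒  2A = -194, A = -97.
Then Σ (x_i + x_{i+1})·c_i = -192, so x̄ = -192 / (6·(-97)) = 32/97.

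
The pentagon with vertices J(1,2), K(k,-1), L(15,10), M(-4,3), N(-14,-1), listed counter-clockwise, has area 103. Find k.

The doubled signed area Σ (x_i y_{i+1} − x_{i+1} y_i) is linear in k.
With k=0 it equals 118; the coefficient of k is 8 (from the two edges through K).
So 8·k + 118 = 2·103 = 206 ⇒ k = 11.

11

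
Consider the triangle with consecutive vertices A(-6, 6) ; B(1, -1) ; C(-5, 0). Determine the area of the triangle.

Cross-terms: 0, -5, -30  ⇒  Σ = -35
Area = |Σ|/2 = 17.5.

17.5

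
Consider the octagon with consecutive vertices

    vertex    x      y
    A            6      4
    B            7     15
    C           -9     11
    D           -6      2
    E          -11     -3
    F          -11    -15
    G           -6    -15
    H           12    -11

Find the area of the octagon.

Apply the shoelace (surveyor's) formula: 2A = Σ (x_i·y_{i+1} − x_{i+1}·y_i), indices taken mod 8.
A→B: (6)(15) − (7)(4) = 62
B→C: (7)(11) − (-9)(15) = 212
C→D: (-9)(2) − (-6)(11) = 48
D→E: (-6)(-3) − (-11)(2) = 40
E→F: (-11)(-15) − (-11)(-3) = 132
F→G: (-11)(-15) − (-6)(-15) = 75
G→H: (-6)(-11) − (12)(-15) = 246
H→A: (12)(4) − (6)(-11) = 114
Σ = 929
Area = |Σ|/2 = 464.5.

464.5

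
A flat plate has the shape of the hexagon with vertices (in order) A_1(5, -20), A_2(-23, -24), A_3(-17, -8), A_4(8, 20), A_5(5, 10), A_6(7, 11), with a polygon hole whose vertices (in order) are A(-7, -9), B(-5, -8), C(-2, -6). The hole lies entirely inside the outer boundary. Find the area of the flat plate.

654.5

Outer boundary:
Apply the shoelace (surveyor's) formula: 2A = Σ (x_i·y_{i+1} − x_{i+1}·y_i), indices taken mod 6.
Σ = (-580) + (-224) + (-276) + (-20) + (-15) + (-195) = -1310
Area = |Σ|/2 = 655.
Hole:
Apply the shoelace (surveyor's) formula: 2A = Σ (x_i·y_{i+1} − x_{i+1}·y_i), indices taken mod 3.
Σ = (11) + (14) + (-24) = 1
Area = |Σ|/2 = 0.5.
Net area = 655 − 0.5 = 654.5.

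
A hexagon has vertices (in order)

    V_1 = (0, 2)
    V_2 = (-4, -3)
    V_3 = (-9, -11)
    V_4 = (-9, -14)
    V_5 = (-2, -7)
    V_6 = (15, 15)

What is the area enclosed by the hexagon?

Apply the surveyor's formula: 2A = Σ (x_i·y_{i+1} − x_{i+1}·y_i), indices taken mod 6.
Cross-terms: 8, 17, 27, 35, 75, 30  ⇒  Σ = 192
Area = |Σ|/2 = 96.

96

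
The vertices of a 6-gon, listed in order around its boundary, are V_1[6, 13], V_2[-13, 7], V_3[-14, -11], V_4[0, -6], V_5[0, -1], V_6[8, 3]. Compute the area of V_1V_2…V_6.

Apply the shoelace formula: 2A = Σ (x_i·y_{i+1} − x_{i+1}·y_i), indices taken mod 6.
Cross-terms: 211, 241, 84, 0, 8, 86  ⇒  Σ = 630
Area = |Σ|/2 = 315.

315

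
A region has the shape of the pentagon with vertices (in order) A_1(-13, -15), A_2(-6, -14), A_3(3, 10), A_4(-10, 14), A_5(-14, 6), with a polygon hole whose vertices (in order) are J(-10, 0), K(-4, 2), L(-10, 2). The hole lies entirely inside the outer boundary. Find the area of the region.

314

Outer boundary:
Apply Gauss's area formula: 2A = Σ (x_i·y_{i+1} − x_{i+1}·y_i), indices taken mod 5.
Cross-terms: 92, -18, 142, 136, 288  ⇒  Σ = 640
Area = |Σ|/2 = 320.
Hole:
Σ = (-20) + (12) + (20) = 12
Area = |Σ|/2 = 6.
Net area = 320 − 6 = 314.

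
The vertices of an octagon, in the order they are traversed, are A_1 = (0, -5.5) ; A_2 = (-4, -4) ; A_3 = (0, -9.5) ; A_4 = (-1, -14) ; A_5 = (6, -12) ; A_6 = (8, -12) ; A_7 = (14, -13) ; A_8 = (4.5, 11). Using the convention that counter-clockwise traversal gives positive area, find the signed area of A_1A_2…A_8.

189.125

Apply the surveyor's formula: 2A = Σ (x_i·y_{i+1} − x_{i+1}·y_i), indices taken mod 8.
A_1→A_2: (0)(-4) − (-4)(-5.5) = -22
A_2→A_3: (-4)(-9.5) − (0)(-4) = 38
A_3→A_4: (0)(-14) − (-1)(-9.5) = -9.5
A_4→A_5: (-1)(-12) − (6)(-14) = 96
A_5→A_6: (6)(-12) − (8)(-12) = 24
A_6→A_7: (8)(-13) − (14)(-12) = 64
A_7→A_8: (14)(11) − (4.5)(-13) = 212.5
A_8→A_1: (4.5)(-5.5) − (0)(11) = -24.75
Σ = 378.25
Signed area = Σ/2 = 189.125 (positive ⇒ counter-clockwise traversal).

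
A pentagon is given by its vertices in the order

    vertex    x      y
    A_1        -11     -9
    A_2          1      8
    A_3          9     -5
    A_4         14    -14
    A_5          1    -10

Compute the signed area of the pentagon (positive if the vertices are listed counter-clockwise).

Apply the shoelace (surveyor's) formula: 2A = Σ (x_i·y_{i+1} − x_{i+1}·y_i), indices taken mod 5.
Σ = (-79) + (-77) + (-56) + (-126) + (-119) = -457
Signed area = Σ/2 = -228.5 (negative ⇒ clockwise traversal).

-228.5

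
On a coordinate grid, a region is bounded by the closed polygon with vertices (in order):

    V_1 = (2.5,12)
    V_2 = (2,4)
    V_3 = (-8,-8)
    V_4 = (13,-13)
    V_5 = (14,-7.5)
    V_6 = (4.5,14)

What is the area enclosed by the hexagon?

271.625

Apply Gauss's area formula: 2A = Σ (x_i·y_{i+1} − x_{i+1}·y_i), indices taken mod 6.
Σ = (-14) + (16) + (208) + (84.5) + (229.75) + (19) = 543.25
Area = |Σ|/2 = 271.625.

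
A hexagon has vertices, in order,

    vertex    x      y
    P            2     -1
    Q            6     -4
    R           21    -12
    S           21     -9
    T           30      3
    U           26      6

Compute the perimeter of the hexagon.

70

|PQ| = √((4)² + (-3)²) = √25 = 5
|QR| = √((15)² + (-8)²) = √289 = 17
|RS| = √((0)² + (3)²) = √9 = 3
|ST| = √((9)² + (12)²) = √225 = 15
|TU| = √((-4)² + (3)²) = √25 = 5
|UP| = √((-24)² + (-7)²) = √625 = 25
Perimeter = 5 + 17 + 3 + 15 + 5 + 25 = 70.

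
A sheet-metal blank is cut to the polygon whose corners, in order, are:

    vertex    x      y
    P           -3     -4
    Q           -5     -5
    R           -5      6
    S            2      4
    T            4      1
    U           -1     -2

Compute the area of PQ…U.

Apply the shoelace (surveyor's) formula: 2A = Σ (x_i·y_{i+1} − x_{i+1}·y_i), indices taken mod 6.
Σ = (-5) + (-55) + (-32) + (-14) + (-7) + (-2) = -115
Area = |Σ|/2 = 57.5.

57.5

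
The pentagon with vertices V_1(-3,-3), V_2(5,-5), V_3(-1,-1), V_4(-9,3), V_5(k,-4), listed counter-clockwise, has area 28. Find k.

The doubled signed area Σ (x_i y_{i+1} − x_{i+1} y_i) is linear in k.
With k=0 it equals 32; the coefficient of k is -6 (from the two edges through V_5).
So -6·k + 32 = 2·28 = 56 ⇒ k = -4.

-4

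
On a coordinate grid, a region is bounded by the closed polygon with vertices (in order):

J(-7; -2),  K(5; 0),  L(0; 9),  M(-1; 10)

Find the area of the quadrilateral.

68

Σ = (10) + (45) + (9) + (72) = 136
Area = |Σ|/2 = 68.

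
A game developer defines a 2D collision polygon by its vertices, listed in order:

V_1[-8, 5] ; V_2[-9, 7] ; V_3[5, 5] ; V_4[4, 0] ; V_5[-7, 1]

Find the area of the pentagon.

67

Cross-terms: -11, -80, -20, 4, -27  ⇒  Σ = -134
Area = |Σ|/2 = 67.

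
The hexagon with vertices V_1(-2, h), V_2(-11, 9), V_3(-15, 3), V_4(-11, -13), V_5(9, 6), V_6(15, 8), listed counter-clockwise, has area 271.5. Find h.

7

Write out the shoelace sum; only the two edges meeting at V_1 involve h:
2·Area = [(15·h − (-2)·8) + ((-2)·9 − (-11)·h)] + 363
       = 26·h + 361 = 543
⇒ h = 7.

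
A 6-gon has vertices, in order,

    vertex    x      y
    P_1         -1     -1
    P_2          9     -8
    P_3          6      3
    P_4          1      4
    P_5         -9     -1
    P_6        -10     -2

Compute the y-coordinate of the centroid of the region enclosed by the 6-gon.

Apply the shoelace (surveyor's) formula. First the cross-terms c_i = x_i·y_{i+1} − x_{i+1}·y_i:
  17, 75, 21, 35, 8, 8  ⇒  2A = 164, A = 82.
Then Σ (y_i + y_{i+1})·c_i = -324, so ȳ = -324 / (6·82) = -27/41.

-27/41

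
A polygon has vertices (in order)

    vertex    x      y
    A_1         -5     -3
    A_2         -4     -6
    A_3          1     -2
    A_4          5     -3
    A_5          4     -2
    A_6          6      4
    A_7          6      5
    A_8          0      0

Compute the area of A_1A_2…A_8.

37.5

Apply Gauss's area formula: 2A = Σ (x_i·y_{i+1} − x_{i+1}·y_i), indices taken mod 8.
Σ = (18) + (14) + (7) + (2) + (28) + (6) + (0) + (0) = 75
Area = |Σ|/2 = 37.5.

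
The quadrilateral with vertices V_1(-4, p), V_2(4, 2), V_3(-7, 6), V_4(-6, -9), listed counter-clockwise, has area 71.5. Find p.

-5

The doubled signed area Σ (x_i y_{i+1} − x_{i+1} y_i) is linear in p.
With p=0 it equals 93; the coefficient of p is -10 (from the two edges through V_1).
So -10·p + 93 = 2·71.5 = 143 ⇒ p = -5.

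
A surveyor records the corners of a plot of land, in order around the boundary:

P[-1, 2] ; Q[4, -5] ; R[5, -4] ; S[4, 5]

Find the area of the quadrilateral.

30

Σ = (-3) + (9) + (41) + (13) = 60
Area = |Σ|/2 = 30.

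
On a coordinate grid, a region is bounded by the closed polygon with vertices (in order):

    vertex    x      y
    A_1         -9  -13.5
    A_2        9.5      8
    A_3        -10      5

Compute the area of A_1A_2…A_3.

181.875

Apply the shoelace formula: 2A = Σ (x_i·y_{i+1} − x_{i+1}·y_i), indices taken mod 3.
Σ = (56.25) + (127.5) + (180) = 363.75
Area = |Σ|/2 = 181.875.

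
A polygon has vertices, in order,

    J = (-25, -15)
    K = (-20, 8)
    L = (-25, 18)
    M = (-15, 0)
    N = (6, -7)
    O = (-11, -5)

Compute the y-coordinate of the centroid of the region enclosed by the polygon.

Apply the surveyor's formula. First the cross-terms c_i = x_i·y_{i+1} − x_{i+1}·y_i:
  -500, -160, 270, 105, -107, 40  ⇒  2A = -352, A = -176.
Then Σ (y_i + y_{i+1})·c_i = 3949, so ȳ = 3949 / (6·(-176)) = -359/96.

-359/96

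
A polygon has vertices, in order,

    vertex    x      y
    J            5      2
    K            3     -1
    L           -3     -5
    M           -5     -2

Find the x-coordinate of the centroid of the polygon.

Apply the shoelace (surveyor's) formula. First the cross-terms c_i = x_i·y_{i+1} − x_{i+1}·y_i:
  -11, -18, -19, 0  ⇒  2A = -48, A = -24.
Then Σ (x_i + x_{i+1})·c_i = 64, so x̄ = 64 / (6·(-24)) = -4/9.

-4/9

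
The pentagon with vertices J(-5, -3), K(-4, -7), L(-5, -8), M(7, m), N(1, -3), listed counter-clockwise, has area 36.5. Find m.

-6

The doubled signed area Σ (x_i y_{i+1} − x_{i+1} y_i) is linear in m.
With m=0 it equals 37; the coefficient of m is -6 (from the two edges through M).
So -6·m + 37 = 2·36.5 = 73 ⇒ m = -6.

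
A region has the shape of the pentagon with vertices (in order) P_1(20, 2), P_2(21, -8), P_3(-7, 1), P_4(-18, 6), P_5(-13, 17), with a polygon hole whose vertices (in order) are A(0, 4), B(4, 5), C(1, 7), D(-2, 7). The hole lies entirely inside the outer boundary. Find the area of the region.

417.5

Outer boundary:
Apply the surveyor's formula: 2A = Σ (x_i·y_{i+1} − x_{i+1}·y_i), indices taken mod 5.
Σ = (-202) + (-35) + (-24) + (-228) + (-366) = -855
Area = |Σ|/2 = 427.5.
Hole:
Apply the shoelace (surveyor's) formula: 2A = Σ (x_i·y_{i+1} − x_{i+1}·y_i), indices taken mod 4.
Σ = (-16) + (23) + (21) + (-8) = 20
Area = |Σ|/2 = 10.
Net area = 427.5 − 10 = 417.5.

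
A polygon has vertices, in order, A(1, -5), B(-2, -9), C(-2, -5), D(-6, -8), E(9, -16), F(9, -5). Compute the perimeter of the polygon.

50

|AB| = √((-3)² + (-4)²) = √25 = 5
|BC| = √((0)² + (4)²) = √16 = 4
|CD| = √((-4)² + (-3)²) = √25 = 5
|DE| = √((15)² + (-8)²) = √289 = 17
|EF| = √((0)² + (11)²) = √121 = 11
|FA| = √((-8)² + (0)²) = √64 = 8
Perimeter = 5 + 4 + 5 + 17 + 11 + 8 = 50.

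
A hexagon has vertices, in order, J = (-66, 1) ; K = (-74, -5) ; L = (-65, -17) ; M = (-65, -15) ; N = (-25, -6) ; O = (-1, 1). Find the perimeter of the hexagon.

158

|JK| = √((-8)² + (-6)²) = √100 = 10
|KL| = √((9)² + (-12)²) = √225 = 15
|LM| = √((0)² + (2)²) = √4 = 2
|MN| = √((40)² + (9)²) = √1681 = 41
|NO| = √((24)² + (7)²) = √625 = 25
|OJ| = √((-65)² + (0)²) = √4225 = 65
Perimeter = 10 + 15 + 2 + 41 + 25 + 65 = 158.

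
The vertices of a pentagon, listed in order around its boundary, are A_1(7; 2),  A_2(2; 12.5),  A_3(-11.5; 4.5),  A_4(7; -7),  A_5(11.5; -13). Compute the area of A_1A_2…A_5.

194.375

Σ = (83.5) + (152.75) + (49) + (-10.5) + (114) = 388.75
Area = |Σ|/2 = 194.375.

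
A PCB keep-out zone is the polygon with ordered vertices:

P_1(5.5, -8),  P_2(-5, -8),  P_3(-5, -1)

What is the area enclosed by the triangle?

Apply the shoelace formula: 2A = Σ (x_i·y_{i+1} − x_{i+1}·y_i), indices taken mod 3.
Σ = (-84) + (-35) + (45.5) = -73.5
Area = |Σ|/2 = 36.75.

36.75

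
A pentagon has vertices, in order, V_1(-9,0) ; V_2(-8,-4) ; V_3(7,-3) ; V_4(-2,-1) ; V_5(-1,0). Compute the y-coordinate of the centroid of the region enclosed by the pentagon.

-455/222

Apply Gauss's area formula. First the cross-terms c_i = x_i·y_{i+1} − x_{i+1}·y_i:
  36, 52, -13, -1, 0  ⇒  2A = 74, A = 37.
Then Σ (y_i + y_{i+1})·c_i = -455, so ȳ = -455 / (6·37) = -455/222.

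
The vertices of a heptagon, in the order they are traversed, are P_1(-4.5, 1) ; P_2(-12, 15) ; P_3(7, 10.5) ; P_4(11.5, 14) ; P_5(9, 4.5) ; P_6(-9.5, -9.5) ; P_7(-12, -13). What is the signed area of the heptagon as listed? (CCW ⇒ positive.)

P_1→P_2: (-4.5)(15) − (-12)(1) = -55.5
P_2→P_3: (-12)(10.5) − (7)(15) = -231
P_3→P_4: (7)(14) − (11.5)(10.5) = -22.75
P_4→P_5: (11.5)(4.5) − (9)(14) = -74.25
P_5→P_6: (9)(-9.5) − (-9.5)(4.5) = -42.75
P_6→P_7: (-9.5)(-13) − (-12)(-9.5) = 9.5
P_7→P_1: (-12)(1) − (-4.5)(-13) = -70.5
Σ = -487.25
Signed area = Σ/2 = -243.625 (negative ⇒ clockwise traversal).

-243.625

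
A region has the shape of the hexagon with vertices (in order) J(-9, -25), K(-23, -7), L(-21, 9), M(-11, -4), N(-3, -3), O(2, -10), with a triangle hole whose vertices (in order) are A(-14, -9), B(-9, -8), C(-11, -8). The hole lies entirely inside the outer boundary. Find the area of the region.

382

Outer boundary:
Cross-terms: -512, -354, 183, 21, 36, -140  ⇒  Σ = -766
Area = |Σ|/2 = 383.
Hole:
A→B: (-14)(-8) − (-9)(-9) = 31
B→C: (-9)(-8) − (-11)(-8) = -16
C→A: (-11)(-9) − (-14)(-8) = -13
Σ = 2
Area = |Σ|/2 = 1.
Net area = 383 − 1 = 382.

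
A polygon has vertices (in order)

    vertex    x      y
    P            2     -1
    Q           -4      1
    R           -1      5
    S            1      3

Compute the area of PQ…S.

Apply the shoelace (surveyor's) formula: 2A = Σ (x_i·y_{i+1} − x_{i+1}·y_i), indices taken mod 4.
Σ = (-2) + (-19) + (-8) + (-7) = -36
Area = |Σ|/2 = 18.

18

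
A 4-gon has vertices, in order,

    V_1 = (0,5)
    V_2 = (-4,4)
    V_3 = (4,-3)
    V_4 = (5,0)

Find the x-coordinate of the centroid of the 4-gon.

Apply the surveyor's formula. First the cross-terms c_i = x_i·y_{i+1} − x_{i+1}·y_i:
  20, -4, 15, 25  ⇒  2A = 56, A = 28.
Then Σ (x_i + x_{i+1})·c_i = 180, so x̄ = 180 / (6·28) = 15/14.

15/14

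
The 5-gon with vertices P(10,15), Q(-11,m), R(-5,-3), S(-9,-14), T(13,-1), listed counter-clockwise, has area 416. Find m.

The doubled signed area Σ (x_i y_{i+1} − x_{i+1} y_i) is linear in m.
With m=0 it equals 637; the coefficient of m is 15 (from the two edges through Q).
So 15·m + 637 = 2·416 = 832 ⇒ m = 13.

13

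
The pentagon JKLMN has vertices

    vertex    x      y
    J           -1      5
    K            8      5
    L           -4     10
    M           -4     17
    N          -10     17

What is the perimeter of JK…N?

|JK| = √((9)² + (0)²) = √81 = 9
|KL| = √((-12)² + (5)²) = √169 = 13
|LM| = √((0)² + (7)²) = √49 = 7
|MN| = √((-6)² + (0)²) = √36 = 6
|NJ| = √((9)² + (-12)²) = √225 = 15
Perimeter = 9 + 13 + 7 + 6 + 15 = 50.

50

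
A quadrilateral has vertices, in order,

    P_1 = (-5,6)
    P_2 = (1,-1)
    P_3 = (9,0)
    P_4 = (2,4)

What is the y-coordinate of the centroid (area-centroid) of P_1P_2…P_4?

Apply the surveyor's formula. First the cross-terms c_i = x_i·y_{i+1} − x_{i+1}·y_i:
  -1, 9, 36, 32  ⇒  2A = 76, A = 38.
Then Σ (y_i + y_{i+1})·c_i = 450, so ȳ = 450 / (6·38) = 75/38.

75/38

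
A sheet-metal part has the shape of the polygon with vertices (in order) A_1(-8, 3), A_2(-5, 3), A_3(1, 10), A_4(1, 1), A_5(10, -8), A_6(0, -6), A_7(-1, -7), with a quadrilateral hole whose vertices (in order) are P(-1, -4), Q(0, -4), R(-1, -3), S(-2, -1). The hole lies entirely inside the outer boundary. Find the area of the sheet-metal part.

106

Outer boundary:
A_1→A_2: (-8)(3) − (-5)(3) = -9
A_2→A_3: (-5)(10) − (1)(3) = -53
A_3→A_4: (1)(1) − (1)(10) = -9
A_4→A_5: (1)(-8) − (10)(1) = -18
A_5→A_6: (10)(-6) − (0)(-8) = -60
A_6→A_7: (0)(-7) − (-1)(-6) = -6
A_7→A_1: (-1)(3) − (-8)(-7) = -59
Σ = -214
Area = |Σ|/2 = 107.
Hole:
Apply Gauss's area formula: 2A = Σ (x_i·y_{i+1} − x_{i+1}·y_i), indices taken mod 4.
P→Q: (-1)(-4) − (0)(-4) = 4
Q→R: (0)(-3) − (-1)(-4) = -4
R→S: (-1)(-1) − (-2)(-3) = -5
S→P: (-2)(-4) − (-1)(-1) = 7
Σ = 2
Area = |Σ|/2 = 1.
Net area = 107 − 1 = 106.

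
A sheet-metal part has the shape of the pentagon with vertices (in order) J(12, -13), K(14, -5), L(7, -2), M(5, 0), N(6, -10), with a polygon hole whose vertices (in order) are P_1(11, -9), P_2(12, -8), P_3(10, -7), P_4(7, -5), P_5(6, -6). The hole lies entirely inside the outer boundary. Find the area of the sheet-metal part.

Outer boundary:
Σ = (122) + (7) + (10) + (-50) + (42) = 131
Area = |Σ|/2 = 65.5.
Hole:
Apply the shoelace formula: 2A = Σ (x_i·y_{i+1} − x_{i+1}·y_i), indices taken mod 5.
Cross-terms: 20, -4, -1, -12, 12  ⇒  Σ = 15
Area = |Σ|/2 = 7.5.
Net area = 65.5 − 7.5 = 58.

58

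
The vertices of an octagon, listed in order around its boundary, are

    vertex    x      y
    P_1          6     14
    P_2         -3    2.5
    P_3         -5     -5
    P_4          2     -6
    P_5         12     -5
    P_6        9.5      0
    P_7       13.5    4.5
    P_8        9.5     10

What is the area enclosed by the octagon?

Cross-terms: 57, 27.5, 40, 62, 47.5, 42.75, 92.25, 73  ⇒  Σ = 442
Area = |Σ|/2 = 221.

221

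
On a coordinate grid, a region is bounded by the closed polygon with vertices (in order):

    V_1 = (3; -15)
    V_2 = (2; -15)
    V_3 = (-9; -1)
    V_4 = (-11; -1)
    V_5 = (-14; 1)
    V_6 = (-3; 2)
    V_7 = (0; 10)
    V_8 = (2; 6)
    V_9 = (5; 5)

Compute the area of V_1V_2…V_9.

182

Apply the surveyor's formula: 2A = Σ (x_i·y_{i+1} − x_{i+1}·y_i), indices taken mod 9.
V_1→V_2: (3)(-15) − (2)(-15) = -15
V_2→V_3: (2)(-1) − (-9)(-15) = -137
V_3→V_4: (-9)(-1) − (-11)(-1) = -2
V_4→V_5: (-11)(1) − (-14)(-1) = -25
V_5→V_6: (-14)(2) − (-3)(1) = -25
V_6→V_7: (-3)(10) − (0)(2) = -30
V_7→V_8: (0)(6) − (2)(10) = -20
V_8→V_9: (2)(5) − (5)(6) = -20
V_9→V_1: (5)(-15) − (3)(5) = -90
Σ = -364
Area = |Σ|/2 = 182.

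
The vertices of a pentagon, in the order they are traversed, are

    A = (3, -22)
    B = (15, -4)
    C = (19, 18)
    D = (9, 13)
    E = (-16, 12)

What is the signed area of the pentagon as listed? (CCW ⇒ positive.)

Apply the shoelace (surveyor's) formula: 2A = Σ (x_i·y_{i+1} − x_{i+1}·y_i), indices taken mod 5.
A→B: (3)(-4) − (15)(-22) = 318
B→C: (15)(18) − (19)(-4) = 346
C→D: (19)(13) − (9)(18) = 85
D→E: (9)(12) − (-16)(13) = 316
E→A: (-16)(-22) − (3)(12) = 316
Σ = 1381
Signed area = Σ/2 = 690.5 (positive ⇒ counter-clockwise traversal).

690.5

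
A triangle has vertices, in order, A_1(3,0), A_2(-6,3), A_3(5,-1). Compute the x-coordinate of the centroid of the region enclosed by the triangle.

2/3

Apply Gauss's area formula. First the cross-terms c_i = x_i·y_{i+1} − x_{i+1}·y_i:
  9, -9, 3  ⇒  2A = 3, A = 1.5.
Then Σ (x_i + x_{i+1})·c_i = 6, so x̄ = 6 / (6·1.5) = 2/3.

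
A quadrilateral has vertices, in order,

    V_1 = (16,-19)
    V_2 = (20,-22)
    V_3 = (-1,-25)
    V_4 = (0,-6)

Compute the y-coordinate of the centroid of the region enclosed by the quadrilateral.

Apply the shoelace formula. First the cross-terms c_i = x_i·y_{i+1} − x_{i+1}·y_i:
  28, -522, 6, 96  ⇒  2A = -392, A = -196.
Then Σ (y_i + y_{i+1})·c_i = 20800, so ȳ = 20800 / (6·(-196)) = -2600/147.

-2600/147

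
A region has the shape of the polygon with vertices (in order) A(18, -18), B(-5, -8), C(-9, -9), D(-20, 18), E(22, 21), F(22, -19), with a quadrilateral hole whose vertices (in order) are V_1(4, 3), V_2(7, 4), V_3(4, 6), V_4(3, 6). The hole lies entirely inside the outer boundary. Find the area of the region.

Outer boundary:
Apply the shoelace (surveyor's) formula: 2A = Σ (x_i·y_{i+1} − x_{i+1}·y_i), indices taken mod 6.
Cross-terms: -234, -27, -342, -816, -880, -54  ⇒  Σ = -2353
Area = |Σ|/2 = 1176.5.
Hole:
V_1→V_2: (4)(4) − (7)(3) = -5
V_2→V_3: (7)(6) − (4)(4) = 26
V_3→V_4: (4)(6) − (3)(6) = 6
V_4→V_1: (3)(3) − (4)(6) = -15
Σ = 12
Area = |Σ|/2 = 6.
Net area = 1176.5 − 6 = 1170.5.

1170.5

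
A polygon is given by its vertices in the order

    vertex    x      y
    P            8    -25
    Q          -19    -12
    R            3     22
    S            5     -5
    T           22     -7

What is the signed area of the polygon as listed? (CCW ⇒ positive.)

-748.5

Cross-terms: -571, -382, -125, 75, -494  ⇒  Σ = -1497
Signed area = Σ/2 = -748.5 (negative ⇒ clockwise traversal).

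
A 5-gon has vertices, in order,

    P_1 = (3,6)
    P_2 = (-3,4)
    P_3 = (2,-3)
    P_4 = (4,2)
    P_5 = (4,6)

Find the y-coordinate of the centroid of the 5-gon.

Apply Gauss's area formula. First the cross-terms c_i = x_i·y_{i+1} − x_{i+1}·y_i:
  30, 1, 16, 16, 6  ⇒  2A = 69, A = 34.5.
Then Σ (y_i + y_{i+1})·c_i = 485, so ȳ = 485 / (6·34.5) = 485/207.

485/207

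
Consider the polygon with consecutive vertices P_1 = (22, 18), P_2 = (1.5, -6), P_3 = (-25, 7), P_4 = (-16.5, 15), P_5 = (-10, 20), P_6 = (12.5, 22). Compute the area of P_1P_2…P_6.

Apply Gauss's area formula: 2A = Σ (x_i·y_{i+1} − x_{i+1}·y_i), indices taken mod 6.
Cross-terms: -159, -139.5, -259.5, -180, -470, -259  ⇒  Σ = -1467
Area = |Σ|/2 = 733.5.

733.5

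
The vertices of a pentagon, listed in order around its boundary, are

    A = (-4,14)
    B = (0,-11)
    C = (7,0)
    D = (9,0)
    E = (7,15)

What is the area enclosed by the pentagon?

Apply the surveyor's formula: 2A = Σ (x_i·y_{i+1} − x_{i+1}·y_i), indices taken mod 5.
Σ = (44) + (77) + (0) + (135) + (158) = 414
Area = |Σ|/2 = 207.

207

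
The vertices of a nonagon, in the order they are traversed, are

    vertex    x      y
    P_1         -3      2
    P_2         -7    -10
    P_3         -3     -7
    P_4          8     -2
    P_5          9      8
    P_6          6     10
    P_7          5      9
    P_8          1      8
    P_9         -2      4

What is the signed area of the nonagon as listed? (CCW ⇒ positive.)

Cross-terms: 44, 19, 62, 82, 42, 4, 31, 20, 8  ⇒  Σ = 312
Signed area = Σ/2 = 156 (positive ⇒ counter-clockwise traversal).

156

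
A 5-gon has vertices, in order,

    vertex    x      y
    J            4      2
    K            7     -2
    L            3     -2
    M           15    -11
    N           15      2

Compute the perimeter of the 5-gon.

|JK| = √((3)² + (-4)²) = √25 = 5
|KL| = √((-4)² + (0)²) = √16 = 4
|LM| = √((12)² + (-9)²) = √225 = 15
|MN| = √((0)² + (13)²) = √169 = 13
|NJ| = √((-11)² + (0)²) = √121 = 11
Perimeter = 5 + 4 + 15 + 13 + 11 = 48.

48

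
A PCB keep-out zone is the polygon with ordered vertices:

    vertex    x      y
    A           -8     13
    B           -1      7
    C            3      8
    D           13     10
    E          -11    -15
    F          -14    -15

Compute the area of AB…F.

289

A→B: (-8)(7) − (-1)(13) = -43
B→C: (-1)(8) − (3)(7) = -29
C→D: (3)(10) − (13)(8) = -74
D→E: (13)(-15) − (-11)(10) = -85
E→F: (-11)(-15) − (-14)(-15) = -45
F→A: (-14)(13) − (-8)(-15) = -302
Σ = -578
Area = |Σ|/2 = 289.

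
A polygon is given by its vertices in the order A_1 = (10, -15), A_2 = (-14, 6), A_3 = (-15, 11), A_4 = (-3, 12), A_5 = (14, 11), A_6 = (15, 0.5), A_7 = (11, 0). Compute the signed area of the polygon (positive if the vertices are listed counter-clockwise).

Apply Gauss's area formula: 2A = Σ (x_i·y_{i+1} − x_{i+1}·y_i), indices taken mod 7.
Cross-terms: -150, -64, -147, -201, -158, -5.5, -165  ⇒  Σ = -890.5
Signed area = Σ/2 = -445.25 (negative ⇒ clockwise traversal).

-445.25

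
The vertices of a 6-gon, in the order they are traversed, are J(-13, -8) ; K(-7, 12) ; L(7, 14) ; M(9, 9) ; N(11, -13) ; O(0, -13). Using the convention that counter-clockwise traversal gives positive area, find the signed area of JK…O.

Apply Gauss's area formula: 2A = Σ (x_i·y_{i+1} − x_{i+1}·y_i), indices taken mod 6.
J→K: (-13)(12) − (-7)(-8) = -212
K→L: (-7)(14) − (7)(12) = -182
L→M: (7)(9) − (9)(14) = -63
M→N: (9)(-13) − (11)(9) = -216
N→O: (11)(-13) − (0)(-13) = -143
O→J: (0)(-8) − (-13)(-13) = -169
Σ = -985
Signed area = Σ/2 = -492.5 (negative ⇒ clockwise traversal).

-492.5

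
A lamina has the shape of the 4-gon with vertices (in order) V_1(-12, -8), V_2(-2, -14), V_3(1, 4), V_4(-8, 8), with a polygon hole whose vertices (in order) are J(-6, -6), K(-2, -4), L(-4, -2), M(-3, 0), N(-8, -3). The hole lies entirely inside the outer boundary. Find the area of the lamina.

Outer boundary:
Apply Gauss's area formula: 2A = Σ (x_i·y_{i+1} − x_{i+1}·y_i), indices taken mod 4.
Cross-terms: 152, 6, 40, 160  ⇒  Σ = 358
Area = |Σ|/2 = 179.
Hole:
Apply the surveyor's formula: 2A = Σ (x_i·y_{i+1} − x_{i+1}·y_i), indices taken mod 5.
Σ = (12) + (-12) + (-6) + (9) + (30) = 33
Area = |Σ|/2 = 16.5.
Net area = 179 − 16.5 = 162.5.

162.5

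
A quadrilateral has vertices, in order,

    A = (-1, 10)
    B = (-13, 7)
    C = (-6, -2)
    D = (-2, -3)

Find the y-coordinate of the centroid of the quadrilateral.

1100/273

Apply the shoelace (surveyor's) formula. First the cross-terms c_i = x_i·y_{i+1} − x_{i+1}·y_i:
  123, 68, 14, -23  ⇒  2A = 182, A = 91.
Then Σ (y_i + y_{i+1})·c_i = 2200, so ȳ = 2200 / (6·91) = 1100/273.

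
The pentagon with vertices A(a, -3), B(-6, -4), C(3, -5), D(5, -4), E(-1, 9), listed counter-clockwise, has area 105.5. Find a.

The doubled signed area Σ (x_i y_{i+1} − x_{i+1} y_i) is linear in a.
With a=0 it equals 81; the coefficient of a is -13 (from the two edges through A).
So -13·a + 81 = 2·105.5 = 211 ⇒ a = -10.

-10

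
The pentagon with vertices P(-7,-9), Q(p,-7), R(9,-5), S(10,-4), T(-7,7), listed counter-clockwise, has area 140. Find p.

0

Write out the shoelace sum; only the two edges meeting at Q involve p:
2·Area = [((-7)·(-7) − p·(-9)) + (p·(-5) − 9·(-7))] + 168
       = 4·p + 280 = 280
⇒ p = 0.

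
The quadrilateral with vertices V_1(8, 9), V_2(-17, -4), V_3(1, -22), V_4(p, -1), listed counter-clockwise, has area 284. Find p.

The doubled signed area Σ (x_i y_{i+1} − x_{i+1} y_i) is linear in p.
With p=0 it equals 506; the coefficient of p is 31 (from the two edges through V_4).
So 31·p + 506 = 2·284 = 568 ⇒ p = 2.

2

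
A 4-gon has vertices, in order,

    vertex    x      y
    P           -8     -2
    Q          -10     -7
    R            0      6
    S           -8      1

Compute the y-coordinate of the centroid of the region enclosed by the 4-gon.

1/3

Apply the shoelace formula. First the cross-terms c_i = x_i·y_{i+1} − x_{i+1}·y_i:
  36, -60, 48, 24  ⇒  2A = 48, A = 24.
Then Σ (y_i + y_{i+1})·c_i = 48, so ȳ = 48 / (6·24) = 1/3.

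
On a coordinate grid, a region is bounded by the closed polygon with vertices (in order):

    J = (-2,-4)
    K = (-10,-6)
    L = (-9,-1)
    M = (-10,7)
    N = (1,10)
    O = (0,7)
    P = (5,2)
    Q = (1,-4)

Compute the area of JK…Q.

157

Apply Gauss's area formula: 2A = Σ (x_i·y_{i+1} − x_{i+1}·y_i), indices taken mod 8.
Cross-terms: -28, -44, -73, -107, 7, -35, -22, -12  ⇒  Σ = -314
Area = |Σ|/2 = 157.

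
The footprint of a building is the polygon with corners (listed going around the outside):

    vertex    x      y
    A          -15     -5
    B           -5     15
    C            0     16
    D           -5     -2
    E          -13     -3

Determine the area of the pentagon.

Apply the surveyor's formula: 2A = Σ (x_i·y_{i+1} − x_{i+1}·y_i), indices taken mod 5.
Σ = (-250) + (-80) + (80) + (-11) + (20) = -241
Area = |Σ|/2 = 120.5.

120.5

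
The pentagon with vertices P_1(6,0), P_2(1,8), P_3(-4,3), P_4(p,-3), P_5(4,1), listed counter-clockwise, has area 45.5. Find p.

5

The doubled signed area Σ (x_i y_{i+1} − x_{i+1} y_i) is linear in p.
With p=0 it equals 101; the coefficient of p is -2 (from the two edges through P_4).
So -2·p + 101 = 2·45.5 = 91 ⇒ p = 5.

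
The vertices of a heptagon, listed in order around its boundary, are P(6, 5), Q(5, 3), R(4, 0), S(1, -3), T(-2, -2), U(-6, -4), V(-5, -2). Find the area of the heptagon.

Apply the surveyor's formula: 2A = Σ (x_i·y_{i+1} − x_{i+1}·y_i), indices taken mod 7.
Σ = (-7) + (-12) + (-12) + (-8) + (-4) + (-8) + (-13) = -64
Area = |Σ|/2 = 32.

32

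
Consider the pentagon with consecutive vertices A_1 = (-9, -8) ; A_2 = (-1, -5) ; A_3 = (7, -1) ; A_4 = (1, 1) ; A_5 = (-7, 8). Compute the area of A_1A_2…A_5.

112

Apply Gauss's area formula: 2A = Σ (x_i·y_{i+1} − x_{i+1}·y_i), indices taken mod 5.
Σ = (37) + (36) + (8) + (15) + (128) = 224
Area = |Σ|/2 = 112.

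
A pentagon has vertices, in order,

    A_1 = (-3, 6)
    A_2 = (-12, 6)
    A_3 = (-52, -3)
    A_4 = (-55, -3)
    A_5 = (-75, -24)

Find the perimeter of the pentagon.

|A_1A_2| = √((-9)² + (0)²) = √81 = 9
|A_2A_3| = √((-40)² + (-9)²) = √1681 = 41
|A_3A_4| = √((-3)² + (0)²) = √9 = 3
|A_4A_5| = √((-20)² + (-21)²) = √841 = 29
|A_5A_1| = √((72)² + (30)²) = √6084 = 78
Perimeter = 9 + 41 + 3 + 29 + 78 = 160.

160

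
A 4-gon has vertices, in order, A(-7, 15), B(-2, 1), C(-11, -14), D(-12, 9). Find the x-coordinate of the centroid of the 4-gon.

Apply Gauss's area formula. First the cross-terms c_i = x_i·y_{i+1} − x_{i+1}·y_i:
  23, 39, -267, -117  ⇒  2A = -322, A = -161.
Then Σ (x_i + x_{i+1})·c_i = 7650, so x̄ = 7650 / (6·(-161)) = -1275/161.

-1275/161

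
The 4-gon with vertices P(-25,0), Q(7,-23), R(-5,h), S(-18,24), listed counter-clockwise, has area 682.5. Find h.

The doubled signed area Σ (x_i y_{i+1} − x_{i+1} y_i) is linear in h.
With h=0 it equals 940; the coefficient of h is 25 (from the two edges through R).
So 25·h + 940 = 2·682.5 = 1365 ⇒ h = 17.

17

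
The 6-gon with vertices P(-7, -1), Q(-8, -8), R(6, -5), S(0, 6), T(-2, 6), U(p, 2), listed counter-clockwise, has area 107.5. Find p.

-3

Write out the shoelace sum; only the two edges meeting at U involve p:
2·Area = [((-2)·2 − p·6) + (p·(-1) − (-7)·2)] + 184
       = -7·p + 194 = 215
⇒ p = -3.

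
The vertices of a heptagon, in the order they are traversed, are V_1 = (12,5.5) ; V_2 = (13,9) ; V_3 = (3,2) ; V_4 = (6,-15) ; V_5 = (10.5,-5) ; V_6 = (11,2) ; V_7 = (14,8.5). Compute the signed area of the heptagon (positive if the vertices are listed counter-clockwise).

Apply Gauss's area formula: 2A = Σ (x_i·y_{i+1} − x_{i+1}·y_i), indices taken mod 7.
Σ = (36.5) + (-1) + (-57) + (127.5) + (76) + (65.5) + (-25) = 222.5
Signed area = Σ/2 = 111.25 (positive ⇒ counter-clockwise traversal).

111.25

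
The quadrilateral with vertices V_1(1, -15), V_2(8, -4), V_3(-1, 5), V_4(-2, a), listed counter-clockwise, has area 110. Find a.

The doubled signed area Σ (x_i y_{i+1} − x_{i+1} y_i) is linear in a.
With a=0 it equals 192; the coefficient of a is -2 (from the two edges through V_4).
So -2·a + 192 = 2·110 = 220 ⇒ a = -14.

-14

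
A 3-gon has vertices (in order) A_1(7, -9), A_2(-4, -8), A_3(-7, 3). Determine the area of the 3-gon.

59

Apply Gauss's area formula: 2A = Σ (x_i·y_{i+1} − x_{i+1}·y_i), indices taken mod 3.
A_1→A_2: (7)(-8) − (-4)(-9) = -92
A_2→A_3: (-4)(3) − (-7)(-8) = -68
A_3→A_1: (-7)(-9) − (7)(3) = 42
Σ = -118
Area = |Σ|/2 = 59.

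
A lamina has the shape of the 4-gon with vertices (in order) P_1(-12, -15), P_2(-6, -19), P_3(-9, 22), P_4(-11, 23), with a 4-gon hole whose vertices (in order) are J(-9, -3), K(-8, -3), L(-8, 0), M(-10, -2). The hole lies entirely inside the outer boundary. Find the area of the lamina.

152

Outer boundary:
P_1→P_2: (-12)(-19) − (-6)(-15) = 138
P_2→P_3: (-6)(22) − (-9)(-19) = -303
P_3→P_4: (-9)(23) − (-11)(22) = 35
P_4→P_1: (-11)(-15) − (-12)(23) = 441
Σ = 311
Area = |Σ|/2 = 155.5.
Hole:
Apply Gauss's area formula: 2A = Σ (x_i·y_{i+1} − x_{i+1}·y_i), indices taken mod 4.
Cross-terms: 3, -24, 16, 12  ⇒  Σ = 7
Area = |Σ|/2 = 3.5.
Net area = 155.5 − 3.5 = 152.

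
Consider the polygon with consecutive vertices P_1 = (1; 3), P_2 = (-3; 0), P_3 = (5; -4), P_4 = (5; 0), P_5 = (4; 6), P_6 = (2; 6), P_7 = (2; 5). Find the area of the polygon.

41

Apply Gauss's area formula: 2A = Σ (x_i·y_{i+1} − x_{i+1}·y_i), indices taken mod 7.
Σ = (9) + (12) + (20) + (30) + (12) + (-2) + (1) = 82
Area = |Σ|/2 = 41.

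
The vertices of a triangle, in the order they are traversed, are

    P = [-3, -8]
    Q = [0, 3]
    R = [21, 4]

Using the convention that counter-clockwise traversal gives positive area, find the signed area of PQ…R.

-114

P→Q: (-3)(3) − (0)(-8) = -9
Q→R: (0)(4) − (21)(3) = -63
R→P: (21)(-8) − (-3)(4) = -156
Σ = -228
Signed area = Σ/2 = -114 (negative ⇒ clockwise traversal).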